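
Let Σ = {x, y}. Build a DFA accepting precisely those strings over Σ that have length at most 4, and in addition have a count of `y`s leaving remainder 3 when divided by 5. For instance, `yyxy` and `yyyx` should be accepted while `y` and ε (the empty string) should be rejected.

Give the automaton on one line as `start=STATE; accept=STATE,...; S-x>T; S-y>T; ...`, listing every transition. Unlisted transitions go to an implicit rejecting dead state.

Handle the two conditions separately and then intersect. The first has 6 states tracking the input length, saturating at 5; the second has 5 states tracking the count of `y`s modulo 5. A product state is a pair (one from each), accepting exactly when both do. Equivalent product states are then merged.
A 9-state machine:
        x   y  
>  S0   S1  S2 
   S1   S3  S4 
   S2   S4  S5 
   S3   S3  S3 
   S4   S3  S6 
   S5   S6  S7 
   S6   S3  S8 
 * S7   S8  S3 
 * S8   S3  S3 
(> = start, * = accepting)

start=S0; accept=S7,S8; S0-x>S1; S0-y>S2; S1-x>S3; S1-y>S4; S2-x>S4; S2-y>S5; S3-x>S3; S3-y>S3; S4-x>S3; S4-y>S6; S5-x>S6; S5-y>S7; S6-x>S3; S6-y>S8; S7-x>S8; S7-y>S3; S8-x>S3; S8-y>S3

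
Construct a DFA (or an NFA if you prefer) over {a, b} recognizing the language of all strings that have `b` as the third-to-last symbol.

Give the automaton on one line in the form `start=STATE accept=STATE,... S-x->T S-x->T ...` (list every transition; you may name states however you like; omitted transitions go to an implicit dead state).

start=S0 accept=S11,S12,S13,S14 S0-a->S1 S0-b->S2 S1-a->S3 S1-b->S4 S2-a->S5 S2-b->S6 S3-a->S7 S3-b->S8 S4-a->S9 S4-b->S10 S5-a->S11 S5-b->S12 S6-a->S13 S6-b->S14 S7-a->S7 S7-b->S8 S8-a->S9 S8-b->S10 S9-a->S11 S9-b->S12 S10-a->S13 S10-b->S14 S11-a->S7 S11-b->S8 S12-a->S9 S12-b->S10 S13-a->S11 S13-b->S12 S14-a->S13 S14-b->S14

A DFA must remember the last 3 symbols (since which symbol is third-to-last isn't known until the input ends). Use one state per possible window of the last ≤3 symbols; accept from those whose window starts with `b`.
          a    b  
>  S0     S1   S2 
   S1     S3   S4 
   S2     S5   S6 
   S3     S7   S8 
   S4     S9  S10 
   S5    S11  S12 
   S6    S13  S14 
   S7     S7   S8 
   S8     S9  S10 
   S9    S11  S12 
   S10   S13  S14 
 * S11    S7   S8 
 * S12    S9  S10 
 * S13   S11  S12 
 * S14   S13  S14 
(> = start, * = accepting)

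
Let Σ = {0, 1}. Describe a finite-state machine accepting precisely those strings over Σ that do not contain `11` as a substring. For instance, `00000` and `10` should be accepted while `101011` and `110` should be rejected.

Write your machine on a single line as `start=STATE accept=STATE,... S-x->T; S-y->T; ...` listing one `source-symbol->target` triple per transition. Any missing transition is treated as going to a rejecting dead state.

start=q0; accept=q0,q1; q0-0->q0; q0-1->q1; q1-0->q0; q1-1->q2; q2-0->q2; q2-1->q2

This is the complement of 'contains `11`'. Use the same substring-matching states — q0 through q2 holding how much of `11` has just been matched — but flip the accepting set: everything except the trap q2 accepts.
        0   1  
>* q0   q0  q1 
 * q1   q0  q2 
   q2   q2  q2 
(> = start, * = accepting)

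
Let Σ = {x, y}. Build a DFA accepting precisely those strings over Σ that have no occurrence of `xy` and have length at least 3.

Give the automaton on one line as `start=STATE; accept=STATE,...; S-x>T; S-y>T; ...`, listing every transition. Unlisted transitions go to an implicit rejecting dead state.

start=S0; accept=S6,S8,S9,S11; S0-x>S1; S0-y>S2; S1-x>S3; S1-y>S4; S2-x>S3; S2-y>S5; S3-x>S6; S3-y>S7; S4-x>S7; S4-y>S7; S5-x>S6; S5-y>S8; S6-x>S9; S6-y>S10; S7-x>S10; S7-y>S10; S8-x>S9; S8-y>S11; S9-x>S9; S9-y>S10; S10-x>S10; S10-y>S10; S11-x>S9; S11-y>S11

Build one automaton per condition and run them in lockstep. One (3 states) tracks partial matches of the forbidden pattern `xy`; the other (5 states) tracks the input length, saturating at 4. Each combined state is a pair, one component from each; accept when both components accept.
With 12 states:
          x    y  
>  S0     S1   S2 
   S1     S3   S4 
   S2     S3   S5 
   S3     S6   S7 
   S4     S7   S7 
   S5     S6   S8 
 * S6     S9  S10 
   S7    S10  S10 
 * S8     S9  S11 
 * S9     S9  S10 
   S10   S10  S10 
 * S11    S9  S11 
(> = start, * = accepting)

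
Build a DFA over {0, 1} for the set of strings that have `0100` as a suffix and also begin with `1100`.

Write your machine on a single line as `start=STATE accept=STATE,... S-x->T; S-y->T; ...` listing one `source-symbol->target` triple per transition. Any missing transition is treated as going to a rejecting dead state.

start=s0; accept=s13; s0-0->s1; s0-1->s2; s1-0->s1; s1-1->s3; s2-0->s1; s2-1->s4; s3-0->s5; s3-1->s6; s4-0->s7; s4-1->s6; s5-0->s8; s5-1->s3; s6-0->s1; s6-1->s6; s7-0->s9; s7-1->s3; s8-0->s1; s8-1->s3; s9-0->s9; s9-1->s10; s10-0->s11; s10-1->s12; s11-0->s13; s11-1->s10; s12-0->s9; s12-1->s12; s13-0->s9; s13-1->s10

Handle the two conditions separately and then intersect. One (5 states) tracks how much of the suffix `0100` has currently been matched; the other (6 states) tracks whether the input so far still matches the prefix `1100`. Each combined state is a pair, one component from each; accept when both components accept.
With 14 states:
          0    1  
>  s0     s1   s2 
   s1     s1   s3 
   s2     s1   s4 
   s3     s5   s6 
   s4     s7   s6 
   s5     s8   s3 
   s6     s1   s6 
   s7     s9   s3 
   s8     s1   s3 
   s9     s9  s10 
   s10   s11  s12 
   s11   s13  s10 
   s12    s9  s12 
 * s13    s9  s10 
(> = start, * = accepting)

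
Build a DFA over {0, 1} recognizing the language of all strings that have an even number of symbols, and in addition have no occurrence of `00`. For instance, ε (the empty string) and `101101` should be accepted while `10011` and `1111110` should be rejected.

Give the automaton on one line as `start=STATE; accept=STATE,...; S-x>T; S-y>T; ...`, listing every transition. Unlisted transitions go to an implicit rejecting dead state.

start=q0; accept=q0,q4; q0-0>q1; q0-1>q2; q1-0>q3; q1-1>q0; q2-0>q4; q2-1>q0; q3-0>q3; q3-1>q3; q4-0>q3; q4-1>q2

Build one automaton per condition and run them in lockstep. One (2 states) tracks the input length modulo 2; the other (3 states) tracks partial matches of the forbidden pattern `00`. Each combined state is a pair, one component from each; accept when both components accept. Minimizing collapses redundant product states.
5 states suffice.
        0   1  
>* q0   q1  q2 
   q1   q3  q0 
   q2   q4  q0 
   q3   q3  q3 
 * q4   q3  q2 
(> = start, * = accepting)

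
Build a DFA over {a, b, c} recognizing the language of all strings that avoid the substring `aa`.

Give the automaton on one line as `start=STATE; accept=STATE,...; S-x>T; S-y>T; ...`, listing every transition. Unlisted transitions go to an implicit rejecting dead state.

start=q0; accept=q0,q1; q0-a>q1; q0-b>q0; q0-c>q0; q1-a>q2; q1-b>q0; q1-c>q0; q2-a>q2; q2-b>q2; q2-c>q2

This is the complement of 'contains `aa`'. Use the same substring-matching states — q0 through q2 holding how much of `aa` has just been matched — but flip the accepting set: everything except the trap q2 accepts.
3 states suffice.
        a   b   c  
>* q0   q1  q0  q0 
 * q1   q2  q0  q0 
   q2   q2  q2  q2 
(> = start, * = accepting)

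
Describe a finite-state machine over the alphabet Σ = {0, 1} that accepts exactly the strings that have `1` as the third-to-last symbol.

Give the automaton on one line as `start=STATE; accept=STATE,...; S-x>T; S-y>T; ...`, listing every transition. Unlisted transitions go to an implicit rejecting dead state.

Because acceptance depends on a position counted from the end, the machine has to buffer the most recent 3 symbols. Make each state the string of the last up-to-3 symbols read; on input `x` shift the window left and append `x`. Accept when the buffered window has length 3 and begins with `1`.
With 15 states:
          0    1  
>  s0     s1   s2 
   s1     s3   s4 
   s2     s5   s6 
   s3     s7   s8 
   s4     s9  s10 
   s5    s11  s12 
   s6    s13  s14 
   s7     s7   s8 
   s8     s9  s10 
   s9    s11  s12 
   s10   s13  s14 
 * s11    s7   s8 
 * s12    s9  s10 
 * s13   s11  s12 
 * s14   s13  s14 
(> = start, * = accepting)

start=s0; accept=s11,s12,s13,s14; s0-0>s1; s0-1>s2; s1-0>s3; s1-1>s4; s2-0>s5; s2-1>s6; s3-0>s7; s3-1>s8; s4-0>s9; s4-1>s10; s5-0>s11; s5-1>s12; s6-0>s13; s6-1>s14; s7-0>s7; s7-1>s8; s8-0>s9; s8-1>s10; s9-0>s11; s9-1>s12; s10-0>s13; s10-1>s14; s11-0>s7; s11-1>s8; s12-0>s9; s12-1>s10; s13-0>s11; s13-1>s12; s14-0>s13; s14-1>s14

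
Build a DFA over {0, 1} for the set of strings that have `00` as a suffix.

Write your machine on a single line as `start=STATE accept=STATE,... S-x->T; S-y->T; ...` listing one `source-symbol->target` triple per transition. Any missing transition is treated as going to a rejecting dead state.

start=s0; accept=s2; s0-0->s1; s0-1->s0; s1-0->s2; s1-1->s0; s2-0->s2; s2-1->s0

Remember how much of `00` the current input suffix matches. State s0 means no match yet; s1 means the last symbol is `0`; s2 means the last 2 symbols are `00`. Only s2 accepts. On a mismatch, fall back to the longest proper suffix that is still a prefix of `00`.
        0   1  
>  s0   s1  s0 
   s1   s2  s0 
 * s2   s2  s0 
(> = start, * = accepting)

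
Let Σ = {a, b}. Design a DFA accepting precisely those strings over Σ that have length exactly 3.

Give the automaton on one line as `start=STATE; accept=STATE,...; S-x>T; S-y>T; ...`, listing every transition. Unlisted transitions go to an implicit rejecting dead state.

start=q0; accept=q3; q0-a>q1; q0-b>q1; q1-a>q2; q1-b>q2; q2-a>q3; q2-b>q3; q3-a>q4; q3-b>q4; q4-a>q4; q4-b>q4

Count input length up to 4: every symbol moves from q0 toward q4, which means 'more than 3' and absorbs. Accept from {q3}.
        a   b  
>  q0   q1  q1 
   q1   q2  q2 
   q2   q3  q3 
 * q3   q4  q4 
   q4   q4  q4 
(> = start, * = accepting)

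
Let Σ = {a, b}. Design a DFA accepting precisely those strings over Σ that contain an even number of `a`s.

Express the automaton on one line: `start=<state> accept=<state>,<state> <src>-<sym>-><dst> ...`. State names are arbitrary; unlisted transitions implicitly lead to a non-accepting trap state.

The only thing that matters is how many `a`s have appeared, reduced mod 2. Use one state per residue: s0 for 0, …, s1 for 1. Reading `a` moves to the next residue; anything else stays put. s0 is accepting.
A 2-state machine:
        a   b  
>* s0   s1  s0 
   s1   s0  s1 
(> = start, * = accepting)

start=s0 accept=s0 s0-a->s1 s0-b->s0 s1-a->s0 s1-b->s1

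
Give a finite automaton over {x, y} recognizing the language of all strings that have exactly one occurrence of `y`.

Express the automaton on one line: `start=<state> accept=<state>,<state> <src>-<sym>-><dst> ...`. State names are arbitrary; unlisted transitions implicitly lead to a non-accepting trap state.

start=q0 accept=q1 q0-x->q0 q0-y->q1 q1-x->q1 q1-y->q2 q2-x->q2 q2-y->q2

Only the number of `y`s matters, and only up to 2. Make a chain q0 → q1 → q2 advanced by each `y` (with q2 absorbing); every other symbol self-loops. The accepting set is {q1}.
        x   y  
>  q0   q0  q1 
 * q1   q1  q2 
   q2   q2  q2 
(> = start, * = accepting)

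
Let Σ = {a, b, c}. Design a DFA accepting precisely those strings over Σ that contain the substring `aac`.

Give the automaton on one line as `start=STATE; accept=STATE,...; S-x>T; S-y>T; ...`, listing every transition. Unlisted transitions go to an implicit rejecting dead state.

start=s0; accept=s3; s0-a>s1; s0-b>s0; s0-c>s0; s1-a>s2; s1-b>s0; s1-c>s0; s2-a>s2; s2-b>s0; s2-c>s3; s3-a>s3; s3-b>s3; s3-c>s3

States s0..s2 record the length of the longest prefix of `aac` that matches the current input suffix. Reaching s3 means `aac` has been seen, and we stay there forever. Accept from s3.
With 4 states:
        a   b   c  
>  s0   s1  s0  s0 
   s1   s2  s0  s0 
   s2   s2  s0  s3 
 * s3   s3  s3  s3 
(> = start, * = accepting)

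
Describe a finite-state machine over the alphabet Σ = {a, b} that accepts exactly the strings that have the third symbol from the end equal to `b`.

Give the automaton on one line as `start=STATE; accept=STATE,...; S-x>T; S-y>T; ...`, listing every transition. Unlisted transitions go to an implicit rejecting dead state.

start=q0; accept=q11,q12,q13,q14; q0-a>q1; q0-b>q2; q1-a>q3; q1-b>q4; q2-a>q5; q2-b>q6; q3-a>q7; q3-b>q8; q4-a>q9; q4-b>q10; q5-a>q11; q5-b>q12; q6-a>q13; q6-b>q14; q7-a>q7; q7-b>q8; q8-a>q9; q8-b>q10; q9-a>q11; q9-b>q12; q10-a>q13; q10-b>q14; q11-a>q7; q11-b>q8; q12-a>q9; q12-b>q10; q13-a>q11; q13-b>q12; q14-a>q13; q14-b>q14

Because acceptance depends on a position counted from the end, the machine has to buffer the most recent 3 symbols. Make each state the string of the last up-to-3 symbols read; on input `x` shift the window left and append `x`. Accept when the buffered window has length 3 and begins with `b`.
A 15-state machine:
          a    b  
>  q0     q1   q2 
   q1     q3   q4 
   q2     q5   q6 
   q3     q7   q8 
   q4     q9  q10 
   q5    q11  q12 
   q6    q13  q14 
   q7     q7   q8 
   q8     q9  q10 
   q9    q11  q12 
   q10   q13  q14 
 * q11    q7   q8 
 * q12    q9  q10 
 * q13   q11  q12 
 * q14   q13  q14 
(> = start, * = accepting)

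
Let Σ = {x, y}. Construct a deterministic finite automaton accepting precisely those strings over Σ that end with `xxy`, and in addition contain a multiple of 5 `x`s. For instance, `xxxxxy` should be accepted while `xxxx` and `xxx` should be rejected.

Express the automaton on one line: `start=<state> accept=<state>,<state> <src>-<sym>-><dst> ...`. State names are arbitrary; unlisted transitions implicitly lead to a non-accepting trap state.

Handle the two conditions separately and then intersect. The first has 4 states tracking how much of the suffix `xxy` has currently been matched; the second has 5 states tracking the count of `x`s modulo 5. A product state is a pair (one from each), accepting exactly when both do. Minimizing collapses redundant product states.
An 8-state machine:
       x  y 
>  A   B  A 
   B   C  B 
   C   D  C 
   D   E  D 
   E   F  G 
   F   B  H 
   G   A  G 
 * H   B  A 
(> = start, * = accepting)

start=A accept=H A-x->B A-y->A B-x->C B-y->B C-x->D C-y->C D-x->E D-y->D E-x->F E-y->G F-x->B F-y->H G-x->A G-y->G H-x->B H-y->A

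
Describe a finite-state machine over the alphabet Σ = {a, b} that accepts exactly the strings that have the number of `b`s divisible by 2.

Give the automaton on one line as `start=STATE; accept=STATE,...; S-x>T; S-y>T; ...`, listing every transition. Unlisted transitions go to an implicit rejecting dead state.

start=s0; accept=s0; s0-a>s0; s0-b>s1; s1-a>s1; s1-b>s0

Keep the running count of `b`s modulo 2: each `b` advances along the cycle s0 → s1 → s0 while other symbols loop. Accept at s0.
A 2-state machine:
        a   b  
>* s0   s0  s1 
   s1   s1  s0 
(> = start, * = accepting)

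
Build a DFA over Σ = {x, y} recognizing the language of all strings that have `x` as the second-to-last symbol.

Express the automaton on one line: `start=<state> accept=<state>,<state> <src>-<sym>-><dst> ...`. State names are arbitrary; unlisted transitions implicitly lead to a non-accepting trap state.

start=S0 accept=S3,S4 S0-x->S1 S0-y->S2 S1-x->S3 S1-y->S4 S2-x->S5 S2-y->S6 S3-x->S3 S3-y->S4 S4-x->S5 S4-y->S6 S5-x->S3 S5-y->S4 S6-x->S5 S6-y->S6

Because acceptance depends on a position counted from the end, the machine has to buffer the most recent 2 symbols. Make each state the string of the last up-to-2 symbols read; on input `x` shift the window left and append `x`. Accept when the buffered window has length 2 and begins with `x`.
A 7-state machine:
        x   y  
>  S0   S1  S2 
   S1   S3  S4 
   S2   S5  S6 
 * S3   S3  S4 
 * S4   S5  S6 
   S5   S3  S4 
   S6   S5  S6 
(> = start, * = accepting)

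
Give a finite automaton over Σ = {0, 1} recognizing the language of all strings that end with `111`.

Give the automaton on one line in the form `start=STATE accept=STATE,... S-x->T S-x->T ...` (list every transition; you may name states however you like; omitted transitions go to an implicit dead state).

start=q0 accept=q3 q0-0->q0 q0-1->q1 q1-0->q0 q1-1->q2 q2-0->q0 q2-1->q3 q3-0->q0 q3-1->q3

Remember how much of `111` the current input suffix matches. State q0 means no match yet; q1 means the last symbol is `1`; q2 means the last 2 symbols are `11`; q3 means the last 3 symbols are `111`. Only q3 accepts. On a mismatch, fall back to the longest proper suffix that is still a prefix of `111`.
A 4-state machine:
        0   1  
>  q0   q0  q1 
   q1   q0  q2 
   q2   q0  q3 
 * q3   q0  q3 
(> = start, * = accepting)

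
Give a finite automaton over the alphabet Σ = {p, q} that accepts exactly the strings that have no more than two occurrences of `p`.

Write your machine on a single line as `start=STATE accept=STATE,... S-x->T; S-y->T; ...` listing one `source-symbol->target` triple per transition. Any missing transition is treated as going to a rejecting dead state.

start=s0; accept=s0,s1,s2; s0-p->s1; s0-q->s0; s1-p->s2; s1-q->s1; s2-p->s3; s2-q->s2; s3-p->s3; s3-q->s3

Only the number of `p`s matters, and only up to 3. Make a chain s0 → s1 → s2 → s3 advanced by each `p` (with s3 absorbing); every other symbol self-loops. The accepting set is {s0, s1, s2}.
4 states suffice.
        p   q  
>* s0   s1  s0 
 * s1   s2  s1 
 * s2   s3  s2 
   s3   s3  s3 
(> = start, * = accepting)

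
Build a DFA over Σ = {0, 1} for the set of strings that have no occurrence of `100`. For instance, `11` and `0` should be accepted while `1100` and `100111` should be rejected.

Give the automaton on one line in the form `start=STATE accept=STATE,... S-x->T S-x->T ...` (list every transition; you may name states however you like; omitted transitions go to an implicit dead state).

start=s0 accept=s0,s1,s2 s0-0->s0 s0-1->s1 s1-0->s2 s1-1->s1 s2-0->s3 s2-1->s1 s3-0->s3 s3-1->s3

This is the complement of 'contains `100`'. Use the same substring-matching states — s0 through s3 holding how much of `100` has just been matched — but flip the accepting set: everything except the trap s3 accepts.
A 4-state machine:
        0   1  
>* s0   s0  s1 
 * s1   s2  s1 
 * s2   s3  s1 
   s3   s3  s3 
(> = start, * = accepting)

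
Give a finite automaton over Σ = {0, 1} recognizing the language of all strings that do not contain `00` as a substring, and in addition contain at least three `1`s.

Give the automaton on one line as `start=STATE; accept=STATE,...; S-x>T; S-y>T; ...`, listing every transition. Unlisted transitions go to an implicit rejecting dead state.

start=s0; accept=s7,s8; s0-0>s1; s0-1>s2; s1-0>s3; s1-1>s2; s2-0>s4; s2-1>s5; s3-0>s3; s3-1>s3; s4-0>s3; s4-1>s5; s5-0>s6; s5-1>s7; s6-0>s3; s6-1>s7; s7-0>s8; s7-1>s7; s8-0>s3; s8-1>s7

Build one automaton per condition and run them in lockstep. The first has 3 states tracking partial matches of the forbidden pattern `00`; the second has 5 states tracking the count of `1`s, saturating at 4. A product state is a pair (one from each), accepting exactly when both do. Equivalent product states are then merged.
A 9-state machine:
        0   1  
>  s0   s1  s2 
   s1   s3  s2 
   s2   s4  s5 
   s3   s3  s3 
   s4   s3  s5 
   s5   s6  s7 
   s6   s3  s7 
 * s7   s8  s7 
 * s8   s3  s7 
(> = start, * = accepting)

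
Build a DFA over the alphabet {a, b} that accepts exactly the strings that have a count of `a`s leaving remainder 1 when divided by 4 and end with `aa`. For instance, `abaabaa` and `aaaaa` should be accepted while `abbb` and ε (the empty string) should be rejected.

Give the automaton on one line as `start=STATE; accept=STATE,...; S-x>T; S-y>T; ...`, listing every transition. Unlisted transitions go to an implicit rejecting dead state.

start=s0; accept=s10; s0-a>s1; s0-b>s0; s1-a>s2; s1-b>s3; s2-a>s4; s2-b>s5; s3-a>s6; s3-b>s3; s4-a>s7; s4-b>s8; s5-a>s9; s5-b>s5; s6-a>s4; s6-b>s5; s7-a>s10; s7-b>s0; s8-a>s11; s8-b>s8; s9-a>s7; s9-b>s8; s10-a>s2; s10-b>s3; s11-a>s10; s11-b>s0

Handle the two conditions separately and then intersect. One (4 states) tracks the count of `a`s modulo 4; the other (3 states) tracks how much of the suffix `aa` has currently been matched. Each combined state is a pair, one component from each; accept when both components accept.
12 states suffice.
          a    b  
>  s0     s1   s0 
   s1     s2   s3 
   s2     s4   s5 
   s3     s6   s3 
   s4     s7   s8 
   s5     s9   s5 
   s6     s4   s5 
   s7    s10   s0 
   s8    s11   s8 
   s9     s7   s8 
 * s10    s2   s3 
   s11   s10   s0 
(> = start, * = accepting)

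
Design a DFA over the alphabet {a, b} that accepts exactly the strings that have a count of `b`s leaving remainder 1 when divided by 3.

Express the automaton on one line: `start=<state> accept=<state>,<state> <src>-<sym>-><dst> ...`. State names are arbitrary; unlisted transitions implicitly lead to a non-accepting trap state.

The only thing that matters is how many `b`s have appeared, reduced mod 3. Use one state per residue: s0 for 0, …, s2 for 2. Reading `b` moves to the next residue; anything else stays put. s1 is accepting.
With 3 states:
        a   b  
>  s0   s0  s1 
 * s1   s1  s2 
   s2   s2  s0 
(> = start, * = accepting)

start=s0 accept=s1 s0-a->s0 s0-b->s1 s1-a->s1 s1-b->s2 s2-a->s2 s2-b->s0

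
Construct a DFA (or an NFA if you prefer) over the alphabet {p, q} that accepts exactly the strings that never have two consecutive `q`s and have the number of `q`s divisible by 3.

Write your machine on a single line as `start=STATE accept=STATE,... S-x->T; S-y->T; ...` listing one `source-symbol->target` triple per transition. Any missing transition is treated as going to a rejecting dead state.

Build one automaton per condition and run them in lockstep. The first has 3 states tracking partial matches of the forbidden pattern `qq`; the second has 3 states tracking the count of `q`s modulo 3. A product state is a pair (one from each), accepting exactly when both do. Equivalent product states are then merged.
A 7-state machine:
       p  q 
>* A   A  B 
   B   C  D 
   C   C  E 
   D   D  D 
   E   F  D 
   F   F  G 
 * G   A  D 
(> = start, * = accepting)

start=A; accept=A,G; A-p->A; A-q->B; B-p->C; B-q->D; C-p->C; C-q->E; D-p->D; D-q->D; E-p->F; E-q->D; F-p->F; F-q->G; G-p->A; G-q->D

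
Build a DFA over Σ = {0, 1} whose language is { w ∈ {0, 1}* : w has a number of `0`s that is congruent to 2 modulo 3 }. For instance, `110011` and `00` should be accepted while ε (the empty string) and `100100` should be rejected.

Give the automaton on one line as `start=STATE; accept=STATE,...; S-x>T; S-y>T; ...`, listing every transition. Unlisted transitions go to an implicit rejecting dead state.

start=S0; accept=S2; S0-0>S1; S0-1>S0; S1-0>S2; S1-1>S1; S2-0>S0; S2-1>S2

The only thing that matters is how many `0`s have appeared, reduced mod 3. Use one state per residue: S0 for 0, …, S2 for 2. Reading `0` moves to the next residue; anything else stays put. S2 is accepting.
With 3 states:
        0   1  
>  S0   S1  S0 
   S1   S2  S1 
 * S2   S0  S2 
(> = start, * = accepting)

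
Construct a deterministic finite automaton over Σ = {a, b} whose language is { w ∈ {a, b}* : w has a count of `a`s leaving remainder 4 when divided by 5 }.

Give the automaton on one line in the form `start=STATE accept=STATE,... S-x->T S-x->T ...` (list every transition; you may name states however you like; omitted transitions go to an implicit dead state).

start=q0 accept=q4 q0-a->q1 q0-b->q0 q1-a->q2 q1-b->q1 q2-a->q3 q2-b->q2 q3-a->q4 q3-b->q3 q4-a->q0 q4-b->q4

The only thing that matters is how many `a`s have appeared, reduced mod 5. Use one state per residue: q0 for 0, …, q4 for 4. Reading `a` moves to the next residue; anything else stays put. q4 is accepting.
5 states suffice.
        a   b  
>  q0   q1  q0 
   q1   q2  q1 
   q2   q3  q2 
   q3   q4  q3 
 * q4   q0  q4 
(> = start, * = accepting)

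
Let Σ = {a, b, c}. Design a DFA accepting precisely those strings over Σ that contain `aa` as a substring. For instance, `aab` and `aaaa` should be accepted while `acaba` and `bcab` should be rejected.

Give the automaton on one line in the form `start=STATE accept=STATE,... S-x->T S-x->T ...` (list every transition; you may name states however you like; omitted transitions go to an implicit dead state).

Track how much of `aa` has been matched so far: state q0 is no progress, q2 is the absorbing accept state reached once `aa` has occurred. Intermediate states record partial matches; on a mismatch, fall back to the longest reusable overlap.
A 3-state machine:
        a   b   c  
>  q0   q1  q0  q0 
   q1   q2  q0  q0 
 * q2   q2  q2  q2 
(> = start, * = accepting)

start=q0 accept=q2 q0-a->q1 q0-b->q0 q0-c->q0 q1-a->q2 q1-b->q0 q1-c->q0 q2-a->q2 q2-b->q2 q2-c->q2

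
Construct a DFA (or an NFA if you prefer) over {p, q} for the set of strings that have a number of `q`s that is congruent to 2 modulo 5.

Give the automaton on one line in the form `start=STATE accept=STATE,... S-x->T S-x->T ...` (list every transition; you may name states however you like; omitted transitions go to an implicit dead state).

Keep the running count of `q`s modulo 5: each `q` advances along the cycle S0 → S1 → S2 → S3 → S4 → S0 while other symbols loop. Accept at S2.
With 5 states:
        p   q  
>  S0   S0  S1 
   S1   S1  S2 
 * S2   S2  S3 
   S3   S3  S4 
   S4   S4  S0 
(> = start, * = accepting)

start=S0 accept=S2 S0-p->S0 S0-q->S1 S1-p->S1 S1-q->S2 S2-p->S2 S2-q->S3 S3-p->S3 S3-q->S4 S4-p->S4 S4-q->S0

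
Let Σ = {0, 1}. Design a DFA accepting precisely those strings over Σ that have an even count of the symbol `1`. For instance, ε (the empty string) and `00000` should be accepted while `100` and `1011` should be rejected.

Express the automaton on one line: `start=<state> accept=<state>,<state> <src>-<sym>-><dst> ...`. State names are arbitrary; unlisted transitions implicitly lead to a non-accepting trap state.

start=q0 accept=q0 q0-0->q0 q0-1->q1 q1-0->q1 q1-1->q0

The only thing that matters is how many `1`s have appeared, reduced mod 2. Use one state per residue: q0 for 0, …, q1 for 1. Reading `1` moves to the next residue; anything else stays put. q0 is accepting.
        0   1  
>* q0   q0  q1 
   q1   q1  q0 
(> = start, * = accepting)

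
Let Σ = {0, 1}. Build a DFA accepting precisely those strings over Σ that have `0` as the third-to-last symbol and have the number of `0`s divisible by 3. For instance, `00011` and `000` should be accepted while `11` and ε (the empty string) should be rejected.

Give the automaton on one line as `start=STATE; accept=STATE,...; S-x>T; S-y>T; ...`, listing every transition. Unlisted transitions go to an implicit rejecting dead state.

Handle the two conditions separately and then intersect. The first has 15 states tracking the last 3 symbols read; the second has 3 states tracking the count of `0`s modulo 3. A product state is a pair (one from each), accepting exactly when both do. Equivalent product states are then merged.
14 states suffice.
          0    1  
>  q0     q1   q0 
   q1     q2   q3 
   q2     q4   q5 
   q3     q6   q3 
 * q4     q1   q7 
   q5     q8   q9 
   q6    q10   q5 
 * q7     q1  q11 
 * q8     q1  q12 
   q9    q13   q9 
   q10    q1   q7 
 * q11    q1   q0 
   q12    q1  q11 
   q13    q1  q12 
(> = start, * = accepting)

start=q0; accept=q4,q7,q8,q11; q0-0>q1; q0-1>q0; q1-0>q2; q1-1>q3; q2-0>q4; q2-1>q5; q3-0>q6; q3-1>q3; q4-0>q1; q4-1>q7; q5-0>q8; q5-1>q9; q6-0>q10; q6-1>q5; q7-0>q1; q7-1>q11; q8-0>q1; q8-1>q12; q9-0>q13; q9-1>q9; q10-0>q1; q10-1>q7; q11-0>q1; q11-1>q0; q12-0>q1; q12-1>q11; q13-0>q1; q13-1>q12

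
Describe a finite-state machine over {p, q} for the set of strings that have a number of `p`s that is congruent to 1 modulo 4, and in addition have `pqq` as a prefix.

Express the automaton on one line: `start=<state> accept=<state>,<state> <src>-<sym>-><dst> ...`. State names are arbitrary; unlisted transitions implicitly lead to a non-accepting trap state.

start=s0 accept=s4 s0-p->s1 s0-q->s2 s1-p->s2 s1-q->s3 s2-p->s2 s2-q->s2 s3-p->s2 s3-q->s4 s4-p->s5 s4-q->s4 s5-p->s6 s5-q->s5 s6-p->s7 s6-q->s6 s7-p->s4 s7-q->s7

Build one automaton per condition and run them in lockstep. The first has 4 states tracking the count of `p`s modulo 4; the second has 5 states tracking whether the input so far still matches the prefix `pqq`. A product state is a pair (one from each), accepting exactly when both do. Equivalent product states are then merged.
An 8-state machine:
        p   q  
>  s0   s1  s2 
   s1   s2  s3 
   s2   s2  s2 
   s3   s2  s4 
 * s4   s5  s4 
   s5   s6  s5 
   s6   s7  s6 
   s7   s4  s7 
(> = start, * = accepting)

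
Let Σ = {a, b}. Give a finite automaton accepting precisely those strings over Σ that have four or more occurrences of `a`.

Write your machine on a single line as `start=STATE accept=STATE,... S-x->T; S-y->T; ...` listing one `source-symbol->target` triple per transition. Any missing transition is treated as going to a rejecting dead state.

start=s0; accept=s4,s5; s0-a->s1; s0-b->s0; s1-a->s2; s1-b->s1; s2-a->s3; s2-b->s2; s3-a->s4; s3-b->s3; s4-a->s5; s4-b->s4; s5-a->s5; s5-b->s5

Count `a`s, saturating at 5: states s0 through s4 mean 0 through 4 `a`s seen; s5 means more than 4. Each `a` increments (capped at s5); other symbols loop. Accept from {s4, s5}.
6 states suffice.
        a   b  
>  s0   s1  s0 
   s1   s2  s1 
   s2   s3  s2 
   s3   s4  s3 
 * s4   s5  s4 
 * s5   s5  s5 
(> = start, * = accepting)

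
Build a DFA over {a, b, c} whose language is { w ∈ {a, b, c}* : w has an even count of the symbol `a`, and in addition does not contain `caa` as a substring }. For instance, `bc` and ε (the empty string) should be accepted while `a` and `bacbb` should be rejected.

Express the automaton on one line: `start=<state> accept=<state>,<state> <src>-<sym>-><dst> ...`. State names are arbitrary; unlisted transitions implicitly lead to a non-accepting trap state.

Build one automaton per condition and run them in lockstep. The first has 2 states tracking the count of `a`s modulo 2; the second has 4 states tracking partial matches of the forbidden pattern `caa`. A product state is a pair (one from each), accepting exactly when both do.
An 8-state machine:
        a   b   c  
>* q0   q1  q0  q2 
   q1   q0  q1  q3 
 * q2   q4  q0  q2 
   q3   q5  q1  q3 
   q4   q6  q1  q3 
 * q5   q7  q0  q2 
   q6   q7  q6  q6 
   q7   q6  q7  q7 
(> = start, * = accepting)

start=q0 accept=q0,q2,q5 q0-a->q1 q0-b->q0 q0-c->q2 q1-a->q0 q1-b->q1 q1-c->q3 q2-a->q4 q2-b->q0 q2-c->q2 q3-a->q5 q3-b->q1 q3-c->q3 q4-a->q6 q4-b->q1 q4-c->q3 q5-a->q7 q5-b->q0 q5-c->q2 q6-a->q7 q6-b->q6 q6-c->q6 q7-a->q6 q7-b->q7 q7-c->q7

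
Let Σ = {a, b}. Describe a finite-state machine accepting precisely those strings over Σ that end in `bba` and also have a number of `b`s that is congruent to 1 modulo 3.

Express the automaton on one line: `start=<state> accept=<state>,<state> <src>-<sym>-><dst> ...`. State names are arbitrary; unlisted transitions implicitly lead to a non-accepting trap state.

start=s0 accept=s5 s0-a->s0 s0-b->s1 s1-a->s1 s1-b->s2 s2-a->s2 s2-b->s3 s3-a->s0 s3-b->s4 s4-a->s5 s4-b->s2 s5-a->s1 s5-b->s2

Build one automaton per condition and run them in lockstep. The first has 4 states tracking how much of the suffix `bba` has currently been matched; the second has 3 states tracking the count of `b`s modulo 3. A product state is a pair (one from each), accepting exactly when both do. After merging equivalent states the machine shrinks.
With 6 states:
        a   b  
>  s0   s0  s1 
   s1   s1  s2 
   s2   s2  s3 
   s3   s0  s4 
   s4   s5  s2 
 * s5   s1  s2 
(> = start, * = accepting)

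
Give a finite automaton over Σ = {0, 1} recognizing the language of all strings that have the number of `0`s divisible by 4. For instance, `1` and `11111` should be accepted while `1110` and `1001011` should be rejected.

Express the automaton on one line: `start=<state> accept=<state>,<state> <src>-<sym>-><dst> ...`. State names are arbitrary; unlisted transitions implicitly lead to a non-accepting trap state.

start=A accept=A A-0->B A-1->A B-0->C B-1->B C-0->D C-1->C D-0->A D-1->D

The only thing that matters is how many `0`s have appeared, reduced mod 4. Use one state per residue: A for 0, …, D for 3. Reading `0` moves to the next residue; anything else stays put. A is accepting.
4 states suffice.
       0  1 
>* A   B  A 
   B   C  B 
   C   D  C 
   D   A  D 
(> = start, * = accepting)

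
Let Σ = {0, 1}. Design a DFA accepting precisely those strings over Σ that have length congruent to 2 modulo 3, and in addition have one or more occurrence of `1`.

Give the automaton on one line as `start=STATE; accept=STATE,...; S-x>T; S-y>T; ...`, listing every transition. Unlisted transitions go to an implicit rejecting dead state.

start=A; accept=E,F; A-0>B; A-1>C; B-0>D; B-1>E; C-0>E; C-1>F; D-0>A; D-1>G; E-0>G; E-1>H; F-0>H; F-1>H; G-0>C; G-1>I; H-0>I; H-1>I; I-0>F; I-1>F

Handle the two conditions separately and then intersect. One (3 states) tracks the input length modulo 3; the other (3 states) tracks the count of `1`s, saturating at 2. Each combined state is a pair, one component from each; accept when both components accept.
       0  1 
>  A   B  C 
   B   D  E 
   C   E  F 
   D   A  G 
 * E   G  H 
 * F   H  H 
   G   C  I 
   H   I  I 
   I   F  F 
(> = start, * = accepting)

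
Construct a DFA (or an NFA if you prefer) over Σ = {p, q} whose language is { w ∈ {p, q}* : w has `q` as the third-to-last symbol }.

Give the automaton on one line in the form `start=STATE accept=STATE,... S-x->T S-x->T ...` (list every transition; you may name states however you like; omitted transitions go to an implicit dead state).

start=s0 accept=s11,s12,s13,s14 s0-p->s1 s0-q->s2 s1-p->s3 s1-q->s4 s2-p->s5 s2-q->s6 s3-p->s7 s3-q->s8 s4-p->s9 s4-q->s10 s5-p->s11 s5-q->s12 s6-p->s13 s6-q->s14 s7-p->s7 s7-q->s8 s8-p->s9 s8-q->s10 s9-p->s11 s9-q->s12 s10-p->s13 s10-q->s14 s11-p->s7 s11-q->s8 s12-p->s9 s12-q->s10 s13-p->s11 s13-q->s12 s14-p->s13 s14-q->s14

Because acceptance depends on a position counted from the end, the machine has to buffer the most recent 3 symbols. Make each state the string of the last up-to-3 symbols read; on input `x` shift the window left and append `x`. Accept when the buffered window has length 3 and begins with `q`.
With 15 states:
          p    q  
>  s0     s1   s2 
   s1     s3   s4 
   s2     s5   s6 
   s3     s7   s8 
   s4     s9  s10 
   s5    s11  s12 
   s6    s13  s14 
   s7     s7   s8 
   s8     s9  s10 
   s9    s11  s12 
   s10   s13  s14 
 * s11    s7   s8 
 * s12    s9  s10 
 * s13   s11  s12 
 * s14   s13  s14 
(> = start, * = accepting)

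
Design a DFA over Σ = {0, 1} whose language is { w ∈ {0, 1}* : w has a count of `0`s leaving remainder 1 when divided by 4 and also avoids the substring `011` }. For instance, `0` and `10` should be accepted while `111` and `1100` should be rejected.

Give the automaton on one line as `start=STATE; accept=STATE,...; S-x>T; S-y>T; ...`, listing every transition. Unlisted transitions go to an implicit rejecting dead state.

start=A; accept=B,D; A-0>B; A-1>A; B-0>C; B-1>D; C-0>E; C-1>F; D-0>C; D-1>G; E-0>H; E-1>I; F-0>E; F-1>J; G-0>J; G-1>G; H-0>B; H-1>K; I-0>H; I-1>L; J-0>L; J-1>J; K-0>B; K-1>M; L-0>M; L-1>L; M-0>G; M-1>M

Build one automaton per condition and run them in lockstep. The first has 4 states tracking the count of `0`s modulo 4; the second has 4 states tracking partial matches of the forbidden pattern `011`. A product state is a pair (one from each), accepting exactly when both do.
A 13-state machine:
       0  1 
>  A   B  A 
 * B   C  D 
   C   E  F 
 * D   C  G 
   E   H  I 
   F   E  J 
   G   J  G 
   H   B  K 
   I   H  L 
   J   L  J 
   K   B  M 
   L   M  L 
   M   G  M 
(> = start, * = accepting)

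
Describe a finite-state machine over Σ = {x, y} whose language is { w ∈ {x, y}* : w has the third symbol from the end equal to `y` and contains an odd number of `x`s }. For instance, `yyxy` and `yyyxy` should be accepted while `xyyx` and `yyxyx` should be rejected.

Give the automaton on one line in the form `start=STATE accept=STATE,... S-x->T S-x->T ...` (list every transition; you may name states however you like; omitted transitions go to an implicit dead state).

start=s0 accept=s8,s9,s10,s11 s0-x->s1 s0-y->s2 s1-x->s0 s1-y->s3 s2-x->s4 s2-y->s5 s3-x->s6 s3-y->s7 s4-x->s0 s4-y->s8 s5-x->s9 s5-y->s5 s6-x->s10 s6-y->s2 s7-x->s6 s7-y->s11 s8-x->s6 s8-y->s7 s9-x->s0 s9-y->s8 s10-x->s0 s10-y->s3 s11-x->s6 s11-y->s11

Build one automaton per condition and run them in lockstep. The first has 15 states tracking the last 3 symbols read; the second has 2 states tracking the count of `x`s modulo 2. A product state is a pair (one from each), accepting exactly when both do. Equivalent product states are then merged.
12 states suffice.
          x    y  
>  s0     s1   s2 
   s1     s0   s3 
   s2     s4   s5 
   s3     s6   s7 
   s4     s0   s8 
   s5     s9   s5 
   s6    s10   s2 
   s7     s6  s11 
 * s8     s6   s7 
 * s9     s0   s8 
 * s10    s0   s3 
 * s11    s6  s11 
(> = start, * = accepting)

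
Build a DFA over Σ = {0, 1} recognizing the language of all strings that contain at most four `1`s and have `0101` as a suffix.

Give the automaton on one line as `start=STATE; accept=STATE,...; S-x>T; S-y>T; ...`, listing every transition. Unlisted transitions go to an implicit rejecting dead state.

Build one automaton per condition and run them in lockstep. One (6 states) tracks the count of `1`s, saturating at 5; the other (5 states) tracks how much of the suffix `0101` has currently been matched. Each combined state is a pair, one component from each; accept when both components accept. After merging equivalent states the machine shrinks.
With 16 states:
       0  1 
>  A   B  C 
   B   B  D 
   C   E  F 
   D   G  F 
   E   E  H 
   F   I  J 
   G   E  K 
   H   L  J 
   I   I  M 
   J   J  J 
 * K   L  J 
   L   I  N 
   M   O  J 
 * N   O  J 
   O   J  P 
 * P   J  J 
(> = start, * = accepting)

start=A; accept=K,N,P; A-0>B; A-1>C; B-0>B; B-1>D; C-0>E; C-1>F; D-0>G; D-1>F; E-0>E; E-1>H; F-0>I; F-1>J; G-0>E; G-1>K; H-0>L; H-1>J; I-0>I; I-1>M; J-0>J; J-1>J; K-0>L; K-1>J; L-0>I; L-1>N; M-0>O; M-1>J; N-0>O; N-1>J; O-0>J; O-1>P; P-0>J; P-1>J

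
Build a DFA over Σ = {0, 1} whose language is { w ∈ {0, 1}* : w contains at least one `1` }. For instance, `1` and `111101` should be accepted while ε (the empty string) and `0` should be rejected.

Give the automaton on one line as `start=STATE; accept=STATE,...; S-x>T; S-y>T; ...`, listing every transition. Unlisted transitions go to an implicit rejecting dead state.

start=s0; accept=s1,s2; s0-0>s0; s0-1>s1; s1-0>s1; s1-1>s2; s2-0>s2; s2-1>s2

Count `1`s, saturating at 2: state s0 means no `1` yet, s1 means one `1` seen, s2 means more than one. Each `1` increments (capped at s2); other symbols loop. Accept from {s1, s2}.
        0   1  
>  s0   s0  s1 
 * s1   s1  s2 
 * s2   s2  s2 
(> = start, * = accepting)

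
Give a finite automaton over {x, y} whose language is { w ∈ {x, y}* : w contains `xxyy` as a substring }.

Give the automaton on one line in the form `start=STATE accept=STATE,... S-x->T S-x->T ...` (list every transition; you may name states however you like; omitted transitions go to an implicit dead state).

Track how much of `xxyy` has been matched so far: state q0 is no progress, q4 is the absorbing accept state reached once `xxyy` has occurred. Intermediate states record partial matches; on a mismatch, fall back to the longest reusable overlap.
5 states suffice.
        x   y  
>  q0   q1  q0 
   q1   q2  q0 
   q2   q2  q3 
   q3   q1  q4 
 * q4   q4  q4 
(> = start, * = accepting)

start=q0 accept=q4 q0-x->q1 q0-y->q0 q1-x->q2 q1-y->q0 q2-x->q2 q2-y->q3 q3-x->q1 q3-y->q4 q4-x->q4 q4-y->q4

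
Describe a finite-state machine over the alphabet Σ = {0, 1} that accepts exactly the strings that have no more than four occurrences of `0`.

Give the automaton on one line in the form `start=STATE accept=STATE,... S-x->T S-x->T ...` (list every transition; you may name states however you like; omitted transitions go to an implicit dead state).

start=q0 accept=q0,q1,q2,q3,q4 q0-0->q1 q0-1->q0 q1-0->q2 q1-1->q1 q2-0->q3 q2-1->q2 q3-0->q4 q3-1->q3 q4-0->q5 q4-1->q4 q5-0->q5 q5-1->q5

Count `0`s, saturating at 5: states q0 through q4 mean 0 through 4 `0`s seen; q5 means more than 4. Each `0` increments (capped at q5); other symbols loop. Accept from {q0, q1, q2, q3, q4}.
6 states suffice.
        0   1  
>* q0   q1  q0 
 * q1   q2  q1 
 * q2   q3  q2 
 * q3   q4  q3 
 * q4   q5  q4 
   q5   q5  q5 
(> = start, * = accepting)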